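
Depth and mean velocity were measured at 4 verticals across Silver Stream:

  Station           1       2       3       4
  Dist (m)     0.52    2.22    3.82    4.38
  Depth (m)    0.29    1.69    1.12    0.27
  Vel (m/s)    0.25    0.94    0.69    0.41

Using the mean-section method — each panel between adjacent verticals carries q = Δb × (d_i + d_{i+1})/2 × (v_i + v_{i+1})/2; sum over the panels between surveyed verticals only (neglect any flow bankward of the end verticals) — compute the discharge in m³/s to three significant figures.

Panel 1-2: Δb = 1.7 m, d̄ = (0.29+1.69)/2 = 0.99, v̄ = (0.25+0.94)/2 = 0.595 → q = 1.7×0.99×0.595 = 1.001 m³/s
Panel 2-3: Δb = 1.6 m, d̄ = (1.69+1.12)/2 = 1.405, v̄ = (0.94+0.69)/2 = 0.815 → q = 1.6×1.405×0.815 = 1.832 m³/s
Panel 3-4: Δb = 0.56 m, d̄ = (1.12+0.27)/2 = 0.695, v̄ = (0.69+0.41)/2 = 0.55 → q = 0.56×0.695×0.55 = 0.2141 m³/s
Q = Σ q = 3.048 m³/s

3.05 m³/s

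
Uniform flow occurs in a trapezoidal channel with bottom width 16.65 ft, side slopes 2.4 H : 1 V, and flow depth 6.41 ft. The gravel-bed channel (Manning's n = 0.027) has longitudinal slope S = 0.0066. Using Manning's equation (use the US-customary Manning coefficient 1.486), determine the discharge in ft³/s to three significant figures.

A = (b + z·y)·y = (16.65 + 2.4×6.41)×6.41 = 205.3 ft²
P = b + 2y√(1+z²) = 16.65 + 2×6.41×√(1+2.4²) = 49.98 ft
R = A/P = 205.3/49.98 = 4.108 ft
Q = (1.486/n)·A·R^(2/3)·S^(1/2) = (1.486/0.027) × 205.3 × 4.108^(2/3) × 0.0066^(1/2) = 2355 ft³/s

2360 ft³/s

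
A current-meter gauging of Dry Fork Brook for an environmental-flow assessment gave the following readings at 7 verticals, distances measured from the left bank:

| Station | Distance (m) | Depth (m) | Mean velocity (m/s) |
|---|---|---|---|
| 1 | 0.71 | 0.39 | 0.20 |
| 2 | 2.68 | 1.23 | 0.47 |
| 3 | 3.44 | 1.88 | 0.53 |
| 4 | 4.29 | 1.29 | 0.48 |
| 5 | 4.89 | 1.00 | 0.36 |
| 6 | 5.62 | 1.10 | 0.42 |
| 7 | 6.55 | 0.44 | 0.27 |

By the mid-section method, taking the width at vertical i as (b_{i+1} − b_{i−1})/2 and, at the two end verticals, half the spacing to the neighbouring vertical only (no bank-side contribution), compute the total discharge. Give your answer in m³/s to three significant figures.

2.80 m³/s

w_1 = (2.68 − 0.71)/2 = 0.985 m; q_1 = 0.20 × 0.39 × 0.985 = 0.07683 m³/s
w_2 = (3.44 − 0.71)/2 = 1.365 m; q_2 = 0.47 × 1.23 × 1.365 = 0.7891 m³/s
w_3 = (4.29 − 2.68)/2 = 0.805 m; q_3 = 0.53 × 1.88 × 0.805 = 0.8021 m³/s
w_4 = (4.89 − 3.44)/2 = 0.725 m; q_4 = 0.48 × 1.29 × 0.725 = 0.4489 m³/s
w_5 = (5.62 − 4.29)/2 = 0.665 m; q_5 = 0.36 × 1.00 × 0.665 = 0.2394 m³/s
w_6 = (6.55 − 4.89)/2 = 0.83 m; q_6 = 0.42 × 1.10 × 0.83 = 0.3835 m³/s
w_7 = (6.55 − 5.62)/2 = 0.465 m; q_7 = 0.27 × 0.44 × 0.465 = 0.05524 m³/s
Q = Σ qᵢ = 2.795 m³/s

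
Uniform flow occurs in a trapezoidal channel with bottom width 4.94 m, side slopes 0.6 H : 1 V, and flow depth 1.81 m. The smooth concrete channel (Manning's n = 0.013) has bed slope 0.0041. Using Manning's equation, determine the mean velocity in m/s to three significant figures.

5.53 m/s

A = (b + z·y)·y = (4.94 + 0.6×1.81)×1.81 = 10.91 m²
P = b + 2y√(1+z²) = 4.94 + 2×1.81×√(1+0.6²) = 9.162 m
R = A/P = 10.91/9.162 = 1.191 m
Q = (1/n)·A·R^(2/3)·S^(1/2) = (1/0.013) × 10.91 × 1.191^(2/3) × 0.0041^(1/2) = 60.35 m³/s
V = Q/A = 60.35/10.91 = 5.533 m/s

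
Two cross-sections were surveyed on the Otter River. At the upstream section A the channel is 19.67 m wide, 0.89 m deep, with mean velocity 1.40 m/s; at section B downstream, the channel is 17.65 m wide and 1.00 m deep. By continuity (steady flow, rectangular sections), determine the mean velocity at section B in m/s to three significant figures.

1.39 m/s

Q = A₁V₁ = (19.67×0.89) × 1.40 = 24.51 m³/s
A₂ = 17.65 × 1.00 = 17.65 m²
V₂ = Q/A₂ = 24.51/17.65 = 1.389 m/s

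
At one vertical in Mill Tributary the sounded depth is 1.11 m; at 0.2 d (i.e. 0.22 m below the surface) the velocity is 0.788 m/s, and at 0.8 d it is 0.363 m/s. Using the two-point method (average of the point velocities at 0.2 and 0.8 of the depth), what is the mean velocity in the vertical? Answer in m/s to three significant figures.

v̄ = (0.788 + 0.363) / 2 = 0.5755 m/s

0.576 m/s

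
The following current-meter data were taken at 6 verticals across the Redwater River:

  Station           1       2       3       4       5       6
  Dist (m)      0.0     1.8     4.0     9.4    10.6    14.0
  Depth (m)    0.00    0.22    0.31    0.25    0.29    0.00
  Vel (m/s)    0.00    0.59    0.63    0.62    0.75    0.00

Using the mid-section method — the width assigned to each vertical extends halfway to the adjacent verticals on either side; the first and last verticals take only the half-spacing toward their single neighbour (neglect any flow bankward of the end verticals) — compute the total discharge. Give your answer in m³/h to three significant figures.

7250 m³/h

w_2 = (4.0 − 0.0)/2 = 2 m; q_2 = 0.59 × 0.22 × 2 = 0.2596 m³/s
w_3 = (9.4 − 1.8)/2 = 3.8 m; q_3 = 0.63 × 0.31 × 3.8 = 0.7421 m³/s
w_4 = (10.6 − 4.0)/2 = 3.3 m; q_4 = 0.62 × 0.25 × 3.3 = 0.5115 m³/s
w_5 = (14.0 − 9.4)/2 = 2.3 m; q_5 = 0.75 × 0.29 × 2.3 = 0.5003 m³/s
Stations 1, 6 contribute zero (depth or velocity is 0).
Q = Σ qᵢ = 2.013 m³/s
= 2.013 × 3600 = 7249 m³/h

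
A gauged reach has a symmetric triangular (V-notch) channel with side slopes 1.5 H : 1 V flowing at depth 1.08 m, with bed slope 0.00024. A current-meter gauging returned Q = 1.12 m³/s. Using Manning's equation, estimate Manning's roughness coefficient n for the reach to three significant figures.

A = z·y² = 1.5×1.08² = 1.750 m²
P = 2y√(1+z²) = 2×1.08×√(1+1.5²) = 3.894 m
R = A/P = 1.750/3.894 = 0.4493 m
n = (1/Q)·A·R^(2/3)·S^(1/2) = (1/1.12) × 1.750 × 0.5866 × 0.01549 = 0.01420

0.0142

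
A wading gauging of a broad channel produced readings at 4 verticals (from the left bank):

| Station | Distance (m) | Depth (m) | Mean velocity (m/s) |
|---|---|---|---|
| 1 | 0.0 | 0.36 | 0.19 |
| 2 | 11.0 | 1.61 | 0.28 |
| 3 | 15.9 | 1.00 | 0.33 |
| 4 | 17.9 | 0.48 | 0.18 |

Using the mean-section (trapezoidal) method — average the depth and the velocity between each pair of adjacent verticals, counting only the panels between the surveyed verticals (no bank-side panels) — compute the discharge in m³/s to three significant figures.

4.87 m³/s

Panel 1-2: Δb = 11 m, d̄ = (0.36+1.61)/2 = 0.985, v̄ = (0.19+0.28)/2 = 0.235 → q = 11×0.985×0.235 = 2.546 m³/s
Panel 2-3: Δb = 4.9 m, d̄ = (1.61+1.00)/2 = 1.305, v̄ = (0.28+0.33)/2 = 0.305 → q = 4.9×1.305×0.305 = 1.950 m³/s
Panel 3-4: Δb = 2 m, d̄ = (1.00+0.48)/2 = 0.74, v̄ = (0.33+0.18)/2 = 0.255 → q = 2×0.74×0.255 = 0.3774 m³/s
Q = Σ q = 4.874 m³/s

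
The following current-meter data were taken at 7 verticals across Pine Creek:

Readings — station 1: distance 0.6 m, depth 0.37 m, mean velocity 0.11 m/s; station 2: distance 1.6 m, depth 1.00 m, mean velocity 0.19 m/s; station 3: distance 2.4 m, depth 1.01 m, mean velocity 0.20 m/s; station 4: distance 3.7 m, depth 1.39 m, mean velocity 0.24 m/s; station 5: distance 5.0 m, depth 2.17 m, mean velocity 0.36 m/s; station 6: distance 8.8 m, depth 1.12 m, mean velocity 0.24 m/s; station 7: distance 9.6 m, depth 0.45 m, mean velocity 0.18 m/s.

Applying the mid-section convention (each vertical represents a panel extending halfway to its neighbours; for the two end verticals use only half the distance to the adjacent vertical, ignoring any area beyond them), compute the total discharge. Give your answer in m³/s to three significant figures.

w_1 = (1.6 − 0.6)/2 = 0.5 m; q_1 = 0.11 × 0.37 × 0.5 = 0.02035 m³/s
w_2 = (2.4 − 0.6)/2 = 0.9 m; q_2 = 0.19 × 1.00 × 0.9 = 0.1710 m³/s
w_3 = (3.7 − 1.6)/2 = 1.05 m; q_3 = 0.20 × 1.01 × 1.05 = 0.2121 m³/s
w_4 = (5.0 − 2.4)/2 = 1.3 m; q_4 = 0.24 × 1.39 × 1.3 = 0.4337 m³/s
w_5 = (8.8 − 3.7)/2 = 2.55 m; q_5 = 0.36 × 2.17 × 2.55 = 1.992 m³/s
w_6 = (9.6 − 5.0)/2 = 2.3 m; q_6 = 0.24 × 1.12 × 2.3 = 0.6182 m³/s
w_7 = (9.6 − 8.8)/2 = 0.4 m; q_7 = 0.18 × 0.45 × 0.4 = 0.03240 m³/s
Q = Σ qᵢ = 3.480 m³/s

3.48 m³/s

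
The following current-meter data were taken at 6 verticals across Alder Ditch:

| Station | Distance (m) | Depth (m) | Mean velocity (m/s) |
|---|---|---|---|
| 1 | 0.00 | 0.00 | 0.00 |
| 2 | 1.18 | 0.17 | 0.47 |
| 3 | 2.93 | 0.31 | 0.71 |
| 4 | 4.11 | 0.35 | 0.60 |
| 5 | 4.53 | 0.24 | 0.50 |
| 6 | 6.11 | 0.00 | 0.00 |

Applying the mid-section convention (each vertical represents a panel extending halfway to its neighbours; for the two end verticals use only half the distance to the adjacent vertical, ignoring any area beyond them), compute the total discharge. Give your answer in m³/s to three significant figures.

0.728 m³/s

w_2 = (2.93 − 0.00)/2 = 1.465 m; q_2 = 0.47 × 0.17 × 1.465 = 0.1171 m³/s
w_3 = (4.11 − 1.18)/2 = 1.465 m; q_3 = 0.71 × 0.31 × 1.465 = 0.3224 m³/s
w_4 = (4.53 − 2.93)/2 = 0.8 m; q_4 = 0.60 × 0.35 × 0.8 = 0.1680 m³/s
w_5 = (6.11 − 4.11)/2 = 1 m; q_5 = 0.50 × 0.24 × 1 = 0.1200 m³/s
Stations 1, 6 contribute zero (depth or velocity is 0).
Q = Σ qᵢ = 0.7275 m³/s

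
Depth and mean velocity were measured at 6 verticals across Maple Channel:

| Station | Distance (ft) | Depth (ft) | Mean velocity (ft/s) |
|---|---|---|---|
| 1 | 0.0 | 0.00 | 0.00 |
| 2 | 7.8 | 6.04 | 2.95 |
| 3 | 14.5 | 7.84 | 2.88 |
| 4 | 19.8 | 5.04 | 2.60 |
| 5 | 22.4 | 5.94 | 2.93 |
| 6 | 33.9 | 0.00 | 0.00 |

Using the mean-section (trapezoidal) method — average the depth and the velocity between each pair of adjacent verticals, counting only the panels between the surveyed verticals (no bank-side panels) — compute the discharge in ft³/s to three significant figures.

353 ft³/s

Panel 1-2: Δb = 7.8 ft, d̄ = (0.00+6.04)/2 = 3.02, v̄ = (0.00+2.95)/2 = 1.475 → q = 7.8×3.02×1.475 = 34.75 ft³/s
Panel 2-3: Δb = 6.7 ft, d̄ = (6.04+7.84)/2 = 6.94, v̄ = (2.95+2.88)/2 = 2.915 → q = 6.7×6.94×2.915 = 135.5 ft³/s
Panel 3-4: Δb = 5.3 ft, d̄ = (7.84+5.04)/2 = 6.44, v̄ = (2.88+2.60)/2 = 2.74 → q = 5.3×6.44×2.74 = 93.52 ft³/s
Panel 4-5: Δb = 2.6 ft, d̄ = (5.04+5.94)/2 = 5.49, v̄ = (2.60+2.93)/2 = 2.765 → q = 2.6×5.49×2.765 = 39.47 ft³/s
Panel 5-6: Δb = 11.5 ft, d̄ = (5.94+0.00)/2 = 2.97, v̄ = (2.93+0.00)/2 = 1.465 → q = 11.5×2.97×1.465 = 50.04 ft³/s
Q = Σ q = 353.3 ft³/s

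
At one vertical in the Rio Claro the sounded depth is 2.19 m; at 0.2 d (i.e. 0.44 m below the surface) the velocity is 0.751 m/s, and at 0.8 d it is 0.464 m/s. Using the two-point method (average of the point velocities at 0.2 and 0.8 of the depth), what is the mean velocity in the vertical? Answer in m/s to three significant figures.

v̄ = (0.751 + 0.464) / 2 = 0.6075 m/s

0.608 m/s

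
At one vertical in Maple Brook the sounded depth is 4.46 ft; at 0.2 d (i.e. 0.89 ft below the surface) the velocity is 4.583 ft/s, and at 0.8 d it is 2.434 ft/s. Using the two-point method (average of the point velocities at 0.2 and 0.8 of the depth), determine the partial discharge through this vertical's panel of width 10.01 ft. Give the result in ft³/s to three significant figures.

v̄ = (4.583 + 2.434) / 2 = 3.509 ft/s
q = v̄ × d × w = 3.509 × 4.46 × 10.01 = 156.6 ft³/s

157 ft³/s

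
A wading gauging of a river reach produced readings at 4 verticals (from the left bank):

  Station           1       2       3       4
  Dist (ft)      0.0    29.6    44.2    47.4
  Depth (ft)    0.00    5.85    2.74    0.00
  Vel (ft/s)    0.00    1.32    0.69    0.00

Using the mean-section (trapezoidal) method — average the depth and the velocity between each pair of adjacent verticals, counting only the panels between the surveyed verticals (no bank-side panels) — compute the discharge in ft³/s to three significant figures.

122 ft³/s

Panel 1-2: Δb = 29.6 ft, d̄ = (0.00+5.85)/2 = 2.925, v̄ = (0.00+1.32)/2 = 0.66 → q = 29.6×2.925×0.66 = 57.14 ft³/s
Panel 2-3: Δb = 14.6 ft, d̄ = (5.85+2.74)/2 = 4.295, v̄ = (1.32+0.69)/2 = 1.005 → q = 14.6×4.295×1.005 = 63.02 ft³/s
Panel 3-4: Δb = 3.2 ft, d̄ = (2.74+0.00)/2 = 1.37, v̄ = (0.69+0.00)/2 = 0.345 → q = 3.2×1.37×0.345 = 1.512 ft³/s
Q = Σ q = 121.7 ft³/s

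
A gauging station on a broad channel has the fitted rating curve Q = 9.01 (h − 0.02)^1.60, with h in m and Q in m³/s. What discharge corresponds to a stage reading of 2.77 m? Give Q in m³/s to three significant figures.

45.5 m³/s

Q = 9.01 × (2.77 − 0.02)^1.60 = 9.01 × 2.75^1.60 = 45.46 m³/s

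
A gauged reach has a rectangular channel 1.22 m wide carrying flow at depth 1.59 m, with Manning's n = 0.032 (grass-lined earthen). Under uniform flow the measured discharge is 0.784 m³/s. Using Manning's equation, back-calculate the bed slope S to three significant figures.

0.000499

A = b·y = 1.22 × 1.59 = 1.940 m²
P = b + 2y = 1.22 + 2×1.59 = 4.400 m
R = A/P = 1.940/4.400 = 0.4409 m
S = (Q·n / (1·A·R^(2/3)))² = (0.784×0.032 / (1×1.940×0.5793))² = 0.0004985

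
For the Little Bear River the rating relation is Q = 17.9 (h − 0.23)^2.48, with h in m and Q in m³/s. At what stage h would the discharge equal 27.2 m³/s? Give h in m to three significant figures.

1.41 m

h − h₀ = (Q/C)^(1/b) = (27.2/17.9)^(1/2.48) = 1.184 m
h = 0.23 + 1.184 = 1.414 m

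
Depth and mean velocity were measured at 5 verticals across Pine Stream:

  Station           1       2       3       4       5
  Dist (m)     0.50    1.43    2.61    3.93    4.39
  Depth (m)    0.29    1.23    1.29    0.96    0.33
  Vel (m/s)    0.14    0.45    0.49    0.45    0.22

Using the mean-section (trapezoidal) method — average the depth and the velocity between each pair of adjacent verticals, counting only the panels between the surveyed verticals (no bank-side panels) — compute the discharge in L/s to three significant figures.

1700 L/s

Panel 1-2: Δb = 0.93 m, d̄ = (0.29+1.23)/2 = 0.76, v̄ = (0.14+0.45)/2 = 0.295 → q = 0.93×0.76×0.295 = 0.2085 m³/s
Panel 2-3: Δb = 1.18 m, d̄ = (1.23+1.29)/2 = 1.26, v̄ = (0.45+0.49)/2 = 0.47 → q = 1.18×1.26×0.47 = 0.6988 m³/s
Panel 3-4: Δb = 1.32 m, d̄ = (1.29+0.96)/2 = 1.125, v̄ = (0.49+0.45)/2 = 0.47 → q = 1.32×1.125×0.47 = 0.6980 m³/s
Panel 4-5: Δb = 0.46 m, d̄ = (0.96+0.33)/2 = 0.645, v̄ = (0.45+0.22)/2 = 0.335 → q = 0.46×0.645×0.335 = 0.09939 m³/s
Q = Σ q = 1.705 m³/s
= 1.705 × 1000 = 1705 L/s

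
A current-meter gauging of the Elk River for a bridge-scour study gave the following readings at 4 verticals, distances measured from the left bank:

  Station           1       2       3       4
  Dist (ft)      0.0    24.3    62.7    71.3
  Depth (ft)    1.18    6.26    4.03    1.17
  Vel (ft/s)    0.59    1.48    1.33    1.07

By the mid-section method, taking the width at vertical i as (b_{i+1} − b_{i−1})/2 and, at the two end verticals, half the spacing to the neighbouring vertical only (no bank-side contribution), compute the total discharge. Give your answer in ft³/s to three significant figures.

430 ft³/s

w_1 = (24.3 − 0.0)/2 = 12.15 ft; q_1 = 0.59 × 1.18 × 12.15 = 8.459 ft³/s
w_2 = (62.7 − 0.0)/2 = 31.35 ft; q_2 = 1.48 × 6.26 × 31.35 = 290.5 ft³/s
w_3 = (71.3 − 24.3)/2 = 23.5 ft; q_3 = 1.33 × 4.03 × 23.5 = 126.0 ft³/s
w_4 = (71.3 − 62.7)/2 = 4.3 ft; q_4 = 1.07 × 1.17 × 4.3 = 5.383 ft³/s
Q = Σ qᵢ = 430.3 ft³/s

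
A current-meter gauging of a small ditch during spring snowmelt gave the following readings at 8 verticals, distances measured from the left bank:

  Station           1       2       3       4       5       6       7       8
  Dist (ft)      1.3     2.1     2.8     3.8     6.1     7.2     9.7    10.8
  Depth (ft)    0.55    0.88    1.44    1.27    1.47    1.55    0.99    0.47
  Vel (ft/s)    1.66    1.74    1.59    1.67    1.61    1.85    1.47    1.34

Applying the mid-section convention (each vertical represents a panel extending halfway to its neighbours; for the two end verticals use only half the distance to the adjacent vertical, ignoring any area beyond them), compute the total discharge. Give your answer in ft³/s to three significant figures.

w_1 = (2.1 − 1.3)/2 = 0.4 ft; q_1 = 1.66 × 0.55 × 0.4 = 0.3652 ft³/s
w_2 = (2.8 − 1.3)/2 = 0.75 ft; q_2 = 1.74 × 0.88 × 0.75 = 1.148 ft³/s
w_3 = (3.8 − 2.1)/2 = 0.85 ft; q_3 = 1.59 × 1.44 × 0.85 = 1.946 ft³/s
w_4 = (6.1 − 2.8)/2 = 1.65 ft; q_4 = 1.67 × 1.27 × 1.65 = 3.499 ft³/s
w_5 = (7.2 − 3.8)/2 = 1.7 ft; q_5 = 1.61 × 1.47 × 1.7 = 4.023 ft³/s
w_6 = (9.7 − 6.1)/2 = 1.8 ft; q_6 = 1.85 × 1.55 × 1.8 = 5.162 ft³/s
w_7 = (10.8 − 7.2)/2 = 1.8 ft; q_7 = 1.47 × 0.99 × 1.8 = 2.620 ft³/s
w_8 = (10.8 − 9.7)/2 = 0.55 ft; q_8 = 1.34 × 0.47 × 0.55 = 0.3464 ft³/s
Q = Σ qᵢ = 19.11 ft³/s

19.1 ft³/s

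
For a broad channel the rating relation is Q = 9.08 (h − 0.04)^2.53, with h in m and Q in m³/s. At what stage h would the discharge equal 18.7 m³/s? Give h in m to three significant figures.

h − h₀ = (Q/C)^(1/b) = (18.7/9.08)^(1/2.53) = 1.330 m
h = 0.04 + 1.330 = 1.370 m

1.37 m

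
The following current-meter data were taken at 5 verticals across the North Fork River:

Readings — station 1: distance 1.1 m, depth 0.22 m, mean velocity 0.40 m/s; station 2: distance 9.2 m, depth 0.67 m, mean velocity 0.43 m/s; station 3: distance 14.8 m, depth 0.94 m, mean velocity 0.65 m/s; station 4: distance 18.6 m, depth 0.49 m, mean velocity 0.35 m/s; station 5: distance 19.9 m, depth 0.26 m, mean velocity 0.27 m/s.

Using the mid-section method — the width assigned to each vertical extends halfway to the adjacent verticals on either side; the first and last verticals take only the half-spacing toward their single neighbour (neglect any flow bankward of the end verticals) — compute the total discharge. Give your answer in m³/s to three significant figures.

w_1 = (9.2 − 1.1)/2 = 4.05 m; q_1 = 0.40 × 0.22 × 4.05 = 0.3564 m³/s
w_2 = (14.8 − 1.1)/2 = 6.85 m; q_2 = 0.43 × 0.67 × 6.85 = 1.973 m³/s
w_3 = (18.6 − 9.2)/2 = 4.7 m; q_3 = 0.65 × 0.94 × 4.7 = 2.872 m³/s
w_4 = (19.9 − 14.8)/2 = 2.55 m; q_4 = 0.35 × 0.49 × 2.55 = 0.4373 m³/s
w_5 = (19.9 − 18.6)/2 = 0.65 m; q_5 = 0.27 × 0.26 × 0.65 = 0.04563 m³/s
Q = Σ qᵢ = 5.685 m³/s

5.68 m³/s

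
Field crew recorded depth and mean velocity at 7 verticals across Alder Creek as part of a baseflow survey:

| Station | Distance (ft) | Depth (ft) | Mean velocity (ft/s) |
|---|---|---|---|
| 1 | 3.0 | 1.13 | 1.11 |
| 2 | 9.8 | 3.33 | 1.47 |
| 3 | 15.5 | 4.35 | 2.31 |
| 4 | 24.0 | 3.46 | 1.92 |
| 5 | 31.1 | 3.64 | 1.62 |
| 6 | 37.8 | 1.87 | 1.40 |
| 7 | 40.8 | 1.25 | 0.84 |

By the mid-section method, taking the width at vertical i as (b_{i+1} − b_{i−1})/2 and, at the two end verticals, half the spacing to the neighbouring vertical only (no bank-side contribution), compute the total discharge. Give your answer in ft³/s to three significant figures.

w_1 = (9.8 − 3.0)/2 = 3.4 ft; q_1 = 1.11 × 1.13 × 3.4 = 4.265 ft³/s
w_2 = (15.5 − 3.0)/2 = 6.25 ft; q_2 = 1.47 × 3.33 × 6.25 = 30.59 ft³/s
w_3 = (24.0 − 9.8)/2 = 7.1 ft; q_3 = 2.31 × 4.35 × 7.1 = 71.34 ft³/s
w_4 = (31.1 − 15.5)/2 = 7.8 ft; q_4 = 1.92 × 3.46 × 7.8 = 51.82 ft³/s
w_5 = (37.8 − 24.0)/2 = 6.9 ft; q_5 = 1.62 × 3.64 × 6.9 = 40.69 ft³/s
w_6 = (40.8 − 31.1)/2 = 4.85 ft; q_6 = 1.40 × 1.87 × 4.85 = 12.70 ft³/s
w_7 = (40.8 − 37.8)/2 = 1.5 ft; q_7 = 0.84 × 1.25 × 1.5 = 1.575 ft³/s
Q = Σ qᵢ = 213.0 ft³/s

213 ft³/s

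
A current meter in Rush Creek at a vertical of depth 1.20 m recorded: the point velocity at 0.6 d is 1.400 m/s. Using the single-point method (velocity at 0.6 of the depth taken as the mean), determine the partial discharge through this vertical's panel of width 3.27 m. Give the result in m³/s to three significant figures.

v̄ = v₀.₆ = 1.400 m/s
q = v̄ × d × w = 1.400 × 1.20 × 3.27 = 5.494 m³/s

5.49 m³/s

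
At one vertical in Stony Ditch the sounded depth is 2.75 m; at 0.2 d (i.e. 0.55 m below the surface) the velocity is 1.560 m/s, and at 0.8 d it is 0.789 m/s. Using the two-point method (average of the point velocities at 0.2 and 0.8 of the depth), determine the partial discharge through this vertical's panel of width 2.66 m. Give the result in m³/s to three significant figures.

v̄ = (1.560 + 0.789) / 2 = 1.175 m/s
q = v̄ × d × w = 1.175 × 2.75 × 2.66 = 8.591 m³/s

8.59 m³/s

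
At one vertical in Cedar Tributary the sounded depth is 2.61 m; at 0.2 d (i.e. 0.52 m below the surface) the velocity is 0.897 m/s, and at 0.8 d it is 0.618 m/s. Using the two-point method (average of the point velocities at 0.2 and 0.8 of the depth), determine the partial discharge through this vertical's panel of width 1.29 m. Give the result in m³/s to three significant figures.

v̄ = (0.897 + 0.618) / 2 = 0.7575 m/s
q = v̄ × d × w = 0.7575 × 2.61 × 1.29 = 2.550 m³/s

2.55 m³/s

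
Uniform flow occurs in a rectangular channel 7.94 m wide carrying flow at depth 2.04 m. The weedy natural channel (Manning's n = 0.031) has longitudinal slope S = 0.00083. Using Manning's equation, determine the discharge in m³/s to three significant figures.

18.4 m³/s

A = b·y = 7.94 × 2.04 = 16.20 m²
P = b + 2y = 7.94 + 2×2.04 = 12.02 m
R = A/P = 16.20/12.02 = 1.348 m
Q = (1/n)·A·R^(2/3)·S^(1/2) = (1/0.031) × 16.20 × 1.348^(2/3) × 0.00083^(1/2) = 18.37 m³/s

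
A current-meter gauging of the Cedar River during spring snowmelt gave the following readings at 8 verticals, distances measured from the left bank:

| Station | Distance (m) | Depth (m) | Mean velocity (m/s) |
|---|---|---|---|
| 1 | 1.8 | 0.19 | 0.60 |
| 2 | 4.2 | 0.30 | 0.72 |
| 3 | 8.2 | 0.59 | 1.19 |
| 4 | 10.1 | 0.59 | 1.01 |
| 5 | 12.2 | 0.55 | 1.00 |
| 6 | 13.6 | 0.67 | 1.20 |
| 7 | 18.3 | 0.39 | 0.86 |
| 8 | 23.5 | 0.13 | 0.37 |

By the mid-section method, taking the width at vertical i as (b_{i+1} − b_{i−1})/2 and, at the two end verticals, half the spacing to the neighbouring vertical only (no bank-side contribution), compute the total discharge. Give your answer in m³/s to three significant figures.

9.29 m³/s

w_1 = (4.2 − 1.8)/2 = 1.2 m; q_1 = 0.60 × 0.19 × 1.2 = 0.1368 m³/s
w_2 = (8.2 − 1.8)/2 = 3.2 m; q_2 = 0.72 × 0.30 × 3.2 = 0.6912 m³/s
w_3 = (10.1 − 4.2)/2 = 2.95 m; q_3 = 1.19 × 0.59 × 2.95 = 2.071 m³/s
w_4 = (12.2 − 8.2)/2 = 2 m; q_4 = 1.01 × 0.59 × 2 = 1.192 m³/s
w_5 = (13.6 − 10.1)/2 = 1.75 m; q_5 = 1.00 × 0.55 × 1.75 = 0.9625 m³/s
w_6 = (18.3 − 12.2)/2 = 3.05 m; q_6 = 1.20 × 0.67 × 3.05 = 2.452 m³/s
w_7 = (23.5 − 13.6)/2 = 4.95 m; q_7 = 0.86 × 0.39 × 4.95 = 1.660 m³/s
w_8 = (23.5 − 18.3)/2 = 2.6 m; q_8 = 0.37 × 0.13 × 2.6 = 0.1251 m³/s
Q = Σ qᵢ = 9.291 m³/s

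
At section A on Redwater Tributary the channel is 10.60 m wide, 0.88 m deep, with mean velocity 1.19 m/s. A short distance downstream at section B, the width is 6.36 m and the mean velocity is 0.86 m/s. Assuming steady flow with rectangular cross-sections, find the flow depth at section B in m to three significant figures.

Q = A₁V₁ = (10.60×0.88) × 1.19 = 11.10 m³/s
d₂ = Q/(b₂ V₂) = 11.10/(6.36×0.86) = 2.029 m

2.03 m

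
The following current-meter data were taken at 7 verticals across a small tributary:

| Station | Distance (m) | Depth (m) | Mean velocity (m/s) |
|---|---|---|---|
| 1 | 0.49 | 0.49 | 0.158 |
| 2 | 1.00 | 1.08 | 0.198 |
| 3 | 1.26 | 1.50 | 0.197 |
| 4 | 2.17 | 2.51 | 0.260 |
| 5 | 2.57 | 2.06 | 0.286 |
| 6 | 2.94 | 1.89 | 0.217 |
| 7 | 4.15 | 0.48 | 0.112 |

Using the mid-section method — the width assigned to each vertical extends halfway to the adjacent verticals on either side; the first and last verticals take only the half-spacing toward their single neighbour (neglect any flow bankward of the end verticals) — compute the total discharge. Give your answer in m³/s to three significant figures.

w_1 = (1.00 − 0.49)/2 = 0.255 m; q_1 = 0.158 × 0.49 × 0.255 = 0.01974 m³/s
w_2 = (1.26 − 0.49)/2 = 0.385 m; q_2 = 0.198 × 1.08 × 0.385 = 0.08233 m³/s
w_3 = (2.17 − 1.00)/2 = 0.585 m; q_3 = 0.197 × 1.50 × 0.585 = 0.1729 m³/s
w_4 = (2.57 − 1.26)/2 = 0.655 m; q_4 = 0.260 × 2.51 × 0.655 = 0.4275 m³/s
w_5 = (2.94 − 2.17)/2 = 0.385 m; q_5 = 0.286 × 2.06 × 0.385 = 0.2268 m³/s
w_6 = (4.15 − 2.57)/2 = 0.79 m; q_6 = 0.217 × 1.89 × 0.79 = 0.3240 m³/s
w_7 = (4.15 − 2.94)/2 = 0.605 m; q_7 = 0.112 × 0.48 × 0.605 = 0.03252 m³/s
Q = Σ qᵢ = 1.286 m³/s

1.29 m³/s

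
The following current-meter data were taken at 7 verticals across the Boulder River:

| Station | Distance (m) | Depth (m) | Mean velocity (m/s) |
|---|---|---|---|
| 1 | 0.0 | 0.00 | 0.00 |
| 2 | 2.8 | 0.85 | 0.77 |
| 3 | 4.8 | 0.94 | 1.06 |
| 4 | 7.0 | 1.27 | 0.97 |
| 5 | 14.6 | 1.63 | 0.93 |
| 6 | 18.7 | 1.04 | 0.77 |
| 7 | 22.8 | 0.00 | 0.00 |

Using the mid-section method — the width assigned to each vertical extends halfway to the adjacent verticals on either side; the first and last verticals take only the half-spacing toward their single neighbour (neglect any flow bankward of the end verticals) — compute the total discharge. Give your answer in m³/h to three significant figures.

w_2 = (4.8 − 0.0)/2 = 2.4 m; q_2 = 0.77 × 0.85 × 2.4 = 1.571 m³/s
w_3 = (7.0 − 2.8)/2 = 2.1 m; q_3 = 1.06 × 0.94 × 2.1 = 2.092 m³/s
w_4 = (14.6 − 4.8)/2 = 4.9 m; q_4 = 0.97 × 1.27 × 4.9 = 6.036 m³/s
w_5 = (18.7 − 7.0)/2 = 5.85 m; q_5 = 0.93 × 1.63 × 5.85 = 8.868 m³/s
w_6 = (22.8 − 14.6)/2 = 4.1 m; q_6 = 0.77 × 1.04 × 4.1 = 3.283 m³/s
Stations 1, 7 contribute zero (depth or velocity is 0).
Q = Σ qᵢ = 21.85 m³/s
= 21.85 × 3600 = 78660 m³/h

78700 m³/h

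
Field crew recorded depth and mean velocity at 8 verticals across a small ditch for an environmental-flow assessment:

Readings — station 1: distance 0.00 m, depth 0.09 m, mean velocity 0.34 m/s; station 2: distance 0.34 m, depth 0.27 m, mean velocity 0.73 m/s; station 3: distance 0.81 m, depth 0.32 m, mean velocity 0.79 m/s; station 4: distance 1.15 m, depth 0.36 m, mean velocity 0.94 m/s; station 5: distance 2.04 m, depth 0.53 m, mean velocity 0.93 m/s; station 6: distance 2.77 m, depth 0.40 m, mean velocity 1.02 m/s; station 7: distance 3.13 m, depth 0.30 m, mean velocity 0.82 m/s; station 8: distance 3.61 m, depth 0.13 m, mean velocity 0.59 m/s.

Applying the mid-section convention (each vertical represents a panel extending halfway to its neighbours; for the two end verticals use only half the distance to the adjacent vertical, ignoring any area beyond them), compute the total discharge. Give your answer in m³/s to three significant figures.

w_1 = (0.34 − 0.00)/2 = 0.17 m; q_1 = 0.34 × 0.09 × 0.17 = 0.005202 m³/s
w_2 = (0.81 − 0.00)/2 = 0.405 m; q_2 = 0.73 × 0.27 × 0.405 = 0.07983 m³/s
w_3 = (1.15 − 0.34)/2 = 0.405 m; q_3 = 0.79 × 0.32 × 0.405 = 0.1024 m³/s
w_4 = (2.04 − 0.81)/2 = 0.615 m; q_4 = 0.94 × 0.36 × 0.615 = 0.2081 m³/s
w_5 = (2.77 − 1.15)/2 = 0.81 m; q_5 = 0.93 × 0.53 × 0.81 = 0.3992 m³/s
w_6 = (3.13 − 2.04)/2 = 0.545 m; q_6 = 1.02 × 0.40 × 0.545 = 0.2224 m³/s
w_7 = (3.61 − 2.77)/2 = 0.42 m; q_7 = 0.82 × 0.30 × 0.42 = 0.1033 m³/s
w_8 = (3.61 − 3.13)/2 = 0.24 m; q_8 = 0.59 × 0.13 × 0.24 = 0.01841 m³/s
Q = Σ qᵢ = 1.139 m³/s

1.14 m³/s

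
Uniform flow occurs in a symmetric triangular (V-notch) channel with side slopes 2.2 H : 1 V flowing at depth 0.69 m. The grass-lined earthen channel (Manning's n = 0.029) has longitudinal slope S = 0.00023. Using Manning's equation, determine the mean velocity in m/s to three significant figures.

A = z·y² = 2.2×0.69² = 1.047 m²
P = 2y√(1+z²) = 2×0.69×√(1+2.2²) = 3.335 m
R = A/P = 1.047/3.335 = 0.3141 m
Q = (1/n)·A·R^(2/3)·S^(1/2) = (1/0.029) × 1.047 × 0.3141^(2/3) × 0.00023^(1/2) = 0.2531 m³/s
V = Q/A = 0.2531/1.047 = 0.2416 m/s

0.242 m/s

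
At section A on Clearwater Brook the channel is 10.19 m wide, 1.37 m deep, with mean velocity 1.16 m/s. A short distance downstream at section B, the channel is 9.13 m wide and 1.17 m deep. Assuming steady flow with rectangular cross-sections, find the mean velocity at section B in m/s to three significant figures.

Q = A₁V₁ = (10.19×1.37) × 1.16 = 16.19 m³/s
A₂ = 9.13 × 1.17 = 10.68 m²
V₂ = Q/A₂ = 16.19/10.68 = 1.516 m/s

1.52 m/s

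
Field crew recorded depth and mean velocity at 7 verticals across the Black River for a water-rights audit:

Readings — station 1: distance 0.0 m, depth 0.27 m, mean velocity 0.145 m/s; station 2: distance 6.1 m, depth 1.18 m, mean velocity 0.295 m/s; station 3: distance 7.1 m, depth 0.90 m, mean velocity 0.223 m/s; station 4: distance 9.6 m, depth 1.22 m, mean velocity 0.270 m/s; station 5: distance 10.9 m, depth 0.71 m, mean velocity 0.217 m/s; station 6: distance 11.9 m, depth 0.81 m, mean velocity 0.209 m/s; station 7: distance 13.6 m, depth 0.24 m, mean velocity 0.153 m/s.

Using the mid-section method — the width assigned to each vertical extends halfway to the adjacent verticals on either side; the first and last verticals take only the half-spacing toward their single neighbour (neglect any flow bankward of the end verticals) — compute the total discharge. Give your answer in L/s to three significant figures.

2770 L/s

w_1 = (6.1 − 0.0)/2 = 3.05 m; q_1 = 0.145 × 0.27 × 3.05 = 0.1194 m³/s
w_2 = (7.1 − 0.0)/2 = 3.55 m; q_2 = 0.295 × 1.18 × 3.55 = 1.236 m³/s
w_3 = (9.6 − 6.1)/2 = 1.75 m; q_3 = 0.223 × 0.90 × 1.75 = 0.3512 m³/s
w_4 = (10.9 − 7.1)/2 = 1.9 m; q_4 = 0.270 × 1.22 × 1.9 = 0.6259 m³/s
w_5 = (11.9 − 9.6)/2 = 1.15 m; q_5 = 0.217 × 0.71 × 1.15 = 0.1772 m³/s
w_6 = (13.6 − 10.9)/2 = 1.35 m; q_6 = 0.209 × 0.81 × 1.35 = 0.2285 m³/s
w_7 = (13.6 − 11.9)/2 = 0.85 m; q_7 = 0.153 × 0.24 × 0.85 = 0.03121 m³/s
Q = Σ qᵢ = 2.769 m³/s
= 2.769 × 1000 = 2769 L/s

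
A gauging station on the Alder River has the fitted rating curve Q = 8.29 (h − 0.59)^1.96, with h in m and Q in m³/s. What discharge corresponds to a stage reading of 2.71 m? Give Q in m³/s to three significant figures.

36.2 m³/s

Q = 8.29 × (2.71 − 0.59)^1.96 = 8.29 × 2.12^1.96 = 36.16 m³/s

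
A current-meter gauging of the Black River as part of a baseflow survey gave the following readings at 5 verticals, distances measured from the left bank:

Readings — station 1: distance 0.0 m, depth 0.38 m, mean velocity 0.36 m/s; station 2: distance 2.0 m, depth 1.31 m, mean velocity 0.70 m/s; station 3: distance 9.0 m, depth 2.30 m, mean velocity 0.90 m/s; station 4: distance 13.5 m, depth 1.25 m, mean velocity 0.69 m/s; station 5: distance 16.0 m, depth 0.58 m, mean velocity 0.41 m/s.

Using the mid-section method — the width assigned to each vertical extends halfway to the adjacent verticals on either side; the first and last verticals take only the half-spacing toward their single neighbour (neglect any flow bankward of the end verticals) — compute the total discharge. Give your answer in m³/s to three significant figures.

19.5 m³/s

w_1 = (2.0 − 0.0)/2 = 1 m; q_1 = 0.36 × 0.38 × 1 = 0.1368 m³/s
w_2 = (9.0 − 0.0)/2 = 4.5 m; q_2 = 0.70 × 1.31 × 4.5 = 4.127 m³/s
w_3 = (13.5 − 2.0)/2 = 5.75 m; q_3 = 0.90 × 2.30 × 5.75 = 11.90 m³/s
w_4 = (16.0 − 9.0)/2 = 3.5 m; q_4 = 0.69 × 1.25 × 3.5 = 3.019 m³/s
w_5 = (16.0 − 13.5)/2 = 1.25 m; q_5 = 0.41 × 0.58 × 1.25 = 0.2973 m³/s
Q = Σ qᵢ = 19.48 m³/s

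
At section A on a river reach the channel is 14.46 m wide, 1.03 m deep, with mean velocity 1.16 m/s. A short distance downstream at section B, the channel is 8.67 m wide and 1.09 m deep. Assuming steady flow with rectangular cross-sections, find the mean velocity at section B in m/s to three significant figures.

Q = A₁V₁ = (14.46×1.03) × 1.16 = 17.28 m³/s
A₂ = 8.67 × 1.09 = 9.450 m²
V₂ = Q/A₂ = 17.28/9.450 = 1.828 m/s

1.83 m/s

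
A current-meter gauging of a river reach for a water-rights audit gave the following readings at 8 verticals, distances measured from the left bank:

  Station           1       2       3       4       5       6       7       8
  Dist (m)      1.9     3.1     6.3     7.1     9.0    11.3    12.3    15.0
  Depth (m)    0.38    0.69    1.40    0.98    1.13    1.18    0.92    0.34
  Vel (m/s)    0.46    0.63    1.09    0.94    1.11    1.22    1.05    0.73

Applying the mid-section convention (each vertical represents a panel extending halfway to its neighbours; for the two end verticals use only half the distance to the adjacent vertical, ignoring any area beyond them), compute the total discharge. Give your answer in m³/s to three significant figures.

12.5 m³/s

w_1 = (3.1 − 1.9)/2 = 0.6 m; q_1 = 0.46 × 0.38 × 0.6 = 0.1049 m³/s
w_2 = (6.3 − 1.9)/2 = 2.2 m; q_2 = 0.63 × 0.69 × 2.2 = 0.9563 m³/s
w_3 = (7.1 − 3.1)/2 = 2 m; q_3 = 1.09 × 1.40 × 2 = 3.052 m³/s
w_4 = (9.0 − 6.3)/2 = 1.35 m; q_4 = 0.94 × 0.98 × 1.35 = 1.244 m³/s
w_5 = (11.3 − 7.1)/2 = 2.1 m; q_5 = 1.11 × 1.13 × 2.1 = 2.634 m³/s
w_6 = (12.3 − 9.0)/2 = 1.65 m; q_6 = 1.22 × 1.18 × 1.65 = 2.375 m³/s
w_7 = (15.0 − 11.3)/2 = 1.85 m; q_7 = 1.05 × 0.92 × 1.85 = 1.787 m³/s
w_8 = (15.0 − 12.3)/2 = 1.35 m; q_8 = 0.73 × 0.34 × 1.35 = 0.3351 m³/s
Q = Σ qᵢ = 12.49 m³/s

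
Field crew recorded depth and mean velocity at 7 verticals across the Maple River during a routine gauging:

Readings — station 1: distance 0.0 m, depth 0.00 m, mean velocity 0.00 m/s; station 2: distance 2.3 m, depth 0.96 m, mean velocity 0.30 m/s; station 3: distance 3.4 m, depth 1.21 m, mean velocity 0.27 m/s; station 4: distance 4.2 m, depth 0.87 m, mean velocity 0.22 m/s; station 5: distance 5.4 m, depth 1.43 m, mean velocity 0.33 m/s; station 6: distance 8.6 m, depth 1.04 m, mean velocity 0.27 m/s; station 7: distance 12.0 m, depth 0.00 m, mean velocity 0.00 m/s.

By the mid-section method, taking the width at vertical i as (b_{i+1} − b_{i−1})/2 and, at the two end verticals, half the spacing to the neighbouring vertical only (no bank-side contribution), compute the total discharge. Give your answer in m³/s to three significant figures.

2.96 m³/s

w_2 = (3.4 − 0.0)/2 = 1.7 m; q_2 = 0.30 × 0.96 × 1.7 = 0.4896 m³/s
w_3 = (4.2 − 2.3)/2 = 0.95 m; q_3 = 0.27 × 1.21 × 0.95 = 0.3104 m³/s
w_4 = (5.4 − 3.4)/2 = 1 m; q_4 = 0.22 × 0.87 × 1 = 0.1914 m³/s
w_5 = (8.6 − 4.2)/2 = 2.2 m; q_5 = 0.33 × 1.43 × 2.2 = 1.038 m³/s
w_6 = (12.0 − 5.4)/2 = 3.3 m; q_6 = 0.27 × 1.04 × 3.3 = 0.9266 m³/s
Stations 1, 7 contribute zero (depth or velocity is 0).
Q = Σ qᵢ = 2.956 m³/s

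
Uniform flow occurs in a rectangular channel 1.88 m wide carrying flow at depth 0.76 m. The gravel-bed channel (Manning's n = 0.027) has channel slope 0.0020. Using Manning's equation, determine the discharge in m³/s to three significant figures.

A = b·y = 1.88 × 0.76 = 1.429 m²
P = b + 2y = 1.88 + 2×0.76 = 3.400 m
R = A/P = 1.429/3.400 = 0.4202 m
Q = (1/n)·A·R^(2/3)·S^(1/2) = (1/0.027) × 1.429 × 0.4202^(2/3) × 0.0020^(1/2) = 1.328 m³/s

1.33 m³/s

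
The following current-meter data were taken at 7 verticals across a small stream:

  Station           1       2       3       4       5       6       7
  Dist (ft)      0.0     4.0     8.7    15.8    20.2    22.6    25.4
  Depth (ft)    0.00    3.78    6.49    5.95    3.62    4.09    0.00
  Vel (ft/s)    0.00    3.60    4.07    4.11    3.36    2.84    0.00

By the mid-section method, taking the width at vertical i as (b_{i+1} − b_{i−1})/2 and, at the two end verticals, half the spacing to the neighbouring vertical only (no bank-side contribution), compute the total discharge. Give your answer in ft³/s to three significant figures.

427 ft³/s

w_2 = (8.7 − 0.0)/2 = 4.35 ft; q_2 = 3.60 × 3.78 × 4.35 = 59.19 ft³/s
w_3 = (15.8 − 4.0)/2 = 5.9 ft; q_3 = 4.07 × 6.49 × 5.9 = 155.8 ft³/s
w_4 = (20.2 − 8.7)/2 = 5.75 ft; q_4 = 4.11 × 5.95 × 5.75 = 140.6 ft³/s
w_5 = (22.6 − 15.8)/2 = 3.4 ft; q_5 = 3.36 × 3.62 × 3.4 = 41.35 ft³/s
w_6 = (25.4 − 20.2)/2 = 2.6 ft; q_6 = 2.84 × 4.09 × 2.6 = 30.20 ft³/s
Stations 1, 7 contribute zero (depth or velocity is 0).
Q = Σ qᵢ = 427.2 ft³/s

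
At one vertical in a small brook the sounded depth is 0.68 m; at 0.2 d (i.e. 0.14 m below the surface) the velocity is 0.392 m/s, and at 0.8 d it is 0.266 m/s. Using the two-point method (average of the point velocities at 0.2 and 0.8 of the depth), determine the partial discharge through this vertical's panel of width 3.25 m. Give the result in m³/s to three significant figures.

v̄ = (0.392 + 0.266) / 2 = 0.3290 m/s
q = v̄ × d × w = 0.3290 × 0.68 × 3.25 = 0.7271 m³/s

0.727 m³/s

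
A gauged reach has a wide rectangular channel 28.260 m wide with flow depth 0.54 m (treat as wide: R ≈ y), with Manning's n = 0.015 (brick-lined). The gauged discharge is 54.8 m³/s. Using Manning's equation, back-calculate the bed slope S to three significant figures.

A = b·y = 28.260 × 0.54 = 15.26 m²
Wide channel: R ≈ y = 0.54 m
S = (Q·n / (1·A·R^(2/3)))² = (54.8×0.015 / (1×15.26×0.6631))² = 0.006598

0.00660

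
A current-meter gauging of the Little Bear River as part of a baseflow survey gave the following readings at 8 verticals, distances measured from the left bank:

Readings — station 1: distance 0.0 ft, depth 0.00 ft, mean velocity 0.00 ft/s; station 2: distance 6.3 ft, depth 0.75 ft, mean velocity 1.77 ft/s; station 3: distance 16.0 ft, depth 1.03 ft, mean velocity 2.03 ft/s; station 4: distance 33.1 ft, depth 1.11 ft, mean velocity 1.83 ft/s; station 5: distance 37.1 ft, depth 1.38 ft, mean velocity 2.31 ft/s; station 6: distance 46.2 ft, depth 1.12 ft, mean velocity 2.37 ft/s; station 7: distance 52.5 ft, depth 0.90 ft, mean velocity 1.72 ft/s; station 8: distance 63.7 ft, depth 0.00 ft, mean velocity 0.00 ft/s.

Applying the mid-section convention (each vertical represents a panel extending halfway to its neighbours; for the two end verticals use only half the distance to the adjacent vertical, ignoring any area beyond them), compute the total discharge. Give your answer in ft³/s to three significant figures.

w_2 = (16.0 − 0.0)/2 = 8 ft; q_2 = 1.77 × 0.75 × 8 = 10.62 ft³/s
w_3 = (33.1 − 6.3)/2 = 13.4 ft; q_3 = 2.03 × 1.03 × 13.4 = 28.02 ft³/s
w_4 = (37.1 − 16.0)/2 = 10.55 ft; q_4 = 1.83 × 1.11 × 10.55 = 21.43 ft³/s
w_5 = (46.2 − 33.1)/2 = 6.55 ft; q_5 = 2.31 × 1.38 × 6.55 = 20.88 ft³/s
w_6 = (52.5 − 37.1)/2 = 7.7 ft; q_6 = 2.37 × 1.12 × 7.7 = 20.44 ft³/s
w_7 = (63.7 − 46.2)/2 = 8.75 ft; q_7 = 1.72 × 0.90 × 8.75 = 13.55 ft³/s
Stations 1, 8 contribute zero (depth or velocity is 0).
Q = Σ qᵢ = 114.9 ft³/s

115 ft³/s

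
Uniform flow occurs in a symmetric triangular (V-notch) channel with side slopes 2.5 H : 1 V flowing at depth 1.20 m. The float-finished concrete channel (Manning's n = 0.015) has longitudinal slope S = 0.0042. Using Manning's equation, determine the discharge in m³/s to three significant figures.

A = z·y² = 2.5×1.20² = 3.600 m²
P = 2y√(1+z²) = 2×1.20×√(1+2.5²) = 6.462 m
R = A/P = 3.600/6.462 = 0.5571 m
Q = (1/n)·A·R^(2/3)·S^(1/2) = (1/0.015) × 3.600 × 0.5571^(2/3) × 0.0042^(1/2) = 10.53 m³/s

10.5 m³/s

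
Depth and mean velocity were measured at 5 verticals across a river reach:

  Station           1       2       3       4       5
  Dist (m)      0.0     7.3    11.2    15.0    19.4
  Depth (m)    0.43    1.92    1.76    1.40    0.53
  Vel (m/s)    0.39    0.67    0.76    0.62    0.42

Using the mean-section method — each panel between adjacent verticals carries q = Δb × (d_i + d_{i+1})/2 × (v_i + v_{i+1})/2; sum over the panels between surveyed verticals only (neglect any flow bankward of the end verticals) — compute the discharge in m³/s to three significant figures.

16.0 m³/s

Panel 1-2: Δb = 7.3 m, d̄ = (0.43+1.92)/2 = 1.175, v̄ = (0.39+0.67)/2 = 0.53 → q = 7.3×1.175×0.53 = 4.546 m³/s
Panel 2-3: Δb = 3.9 m, d̄ = (1.92+1.76)/2 = 1.84, v̄ = (0.67+0.76)/2 = 0.715 → q = 3.9×1.84×0.715 = 5.131 m³/s
Panel 3-4: Δb = 3.8 m, d̄ = (1.76+1.40)/2 = 1.58, v̄ = (0.76+0.62)/2 = 0.69 → q = 3.8×1.58×0.69 = 4.143 m³/s
Panel 4-5: Δb = 4.4 m, d̄ = (1.40+0.53)/2 = 0.965, v̄ = (0.62+0.42)/2 = 0.52 → q = 4.4×0.965×0.52 = 2.208 m³/s
Q = Σ q = 16.03 m³/s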